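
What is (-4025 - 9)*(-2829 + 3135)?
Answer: -1234404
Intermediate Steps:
(-4025 - 9)*(-2829 + 3135) = -4034*306 = -1234404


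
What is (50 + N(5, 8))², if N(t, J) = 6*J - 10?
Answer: 7744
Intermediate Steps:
N(t, J) = -10 + 6*J
(50 + N(5, 8))² = (50 + (-10 + 6*8))² = (50 + (-10 + 48))² = (50 + 38)² = 88² = 7744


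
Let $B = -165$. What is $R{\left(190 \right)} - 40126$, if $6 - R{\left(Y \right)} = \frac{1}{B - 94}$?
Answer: $- \frac{10391079}{259} \approx -40120.0$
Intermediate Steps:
$R{\left(Y \right)} = \frac{1555}{259}$ ($R{\left(Y \right)} = 6 - \frac{1}{-165 - 94} = 6 - \frac{1}{-259} = 6 - - \frac{1}{259} = 6 + \frac{1}{259} = \frac{1555}{259}$)
$R{\left(190 \right)} - 40126 = \frac{1555}{259} - 40126 = - \frac{10391079}{259}$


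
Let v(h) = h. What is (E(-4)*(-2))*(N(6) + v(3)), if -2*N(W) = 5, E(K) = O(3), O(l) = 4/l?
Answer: -4/3 ≈ -1.3333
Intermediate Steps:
E(K) = 4/3
N(W) = -5/2 (N(W) = -1/2*5 = -5/2)
(E(-4)*(-2))*(N(6) + v(3)) = ((4/3)*(-2))*(-5/2 + 3) = -8/3*1/2 = -4/3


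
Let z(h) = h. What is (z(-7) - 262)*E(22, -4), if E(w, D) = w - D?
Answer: -6994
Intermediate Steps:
(z(-7) - 262)*E(22, -4) = (-7 - 262)*(22 - 1*(-4)) = -269*(22 + 4) = -269*26 = -6994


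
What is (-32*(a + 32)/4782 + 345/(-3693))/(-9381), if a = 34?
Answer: 174989/3067921589 ≈ 5.7038e-5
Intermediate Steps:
(-32*(a + 32)/4782 + 345/(-3693))/(-9381) = (-32*(34 + 32)/4782 + 345/(-3693))/(-9381) = (-32*66*(1/4782) + 345*(-1/3693))*(-1/9381) = (-2112*1/4782 - 115/1231)*(-1/9381) = (-352/797 - 115/1231)*(-1/9381) = -524967/981107*(-1/9381) = 174989/3067921589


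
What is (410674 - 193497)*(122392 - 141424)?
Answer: -4133312664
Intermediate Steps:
(410674 - 193497)*(122392 - 141424) = 217177*(-19032) = -4133312664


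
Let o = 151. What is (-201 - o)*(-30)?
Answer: 10560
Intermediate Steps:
(-201 - o)*(-30) = (-201 - 1*151)*(-30) = (-201 - 151)*(-30) = -352*(-30) = 10560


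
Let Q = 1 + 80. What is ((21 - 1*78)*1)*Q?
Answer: -4617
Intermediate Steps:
Q = 81
((21 - 1*78)*1)*Q = ((21 - 1*78)*1)*81 = ((21 - 78)*1)*81 = -57*1*81 = -57*81 = -4617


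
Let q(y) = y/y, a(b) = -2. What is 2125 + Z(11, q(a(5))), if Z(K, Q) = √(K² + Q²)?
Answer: 2125 + √122 ≈ 2136.0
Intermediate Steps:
q(y) = 1
2125 + Z(11, q(a(5))) = 2125 + √(11² + 1²) = 2125 + √(121 + 1) = 2125 + √122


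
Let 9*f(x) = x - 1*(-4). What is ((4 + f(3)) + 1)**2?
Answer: 2704/81 ≈ 33.383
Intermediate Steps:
f(x) = 4/9 + x/9 (f(x) = (x - 1*(-4))/9 = (x + 4)/9 = (4 + x)/9 = 4/9 + x/9)
((4 + f(3)) + 1)**2 = ((4 + (4/9 + (1/9)*3)) + 1)**2 = ((4 + (4/9 + 1/3)) + 1)**2 = ((4 + 7/9) + 1)**2 = (43/9 + 1)**2 = (52/9)**2 = 2704/81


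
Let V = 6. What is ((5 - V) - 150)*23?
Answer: -3473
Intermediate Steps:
((5 - V) - 150)*23 = ((5 - 1*6) - 150)*23 = ((5 - 6) - 150)*23 = (-1 - 150)*23 = -151*23 = -3473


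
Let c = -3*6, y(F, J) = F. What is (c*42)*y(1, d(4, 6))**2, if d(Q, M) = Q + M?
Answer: -756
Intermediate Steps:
d(Q, M) = M + Q
c = -18
(c*42)*y(1, d(4, 6))**2 = -18*42*1**2 = -756*1 = -756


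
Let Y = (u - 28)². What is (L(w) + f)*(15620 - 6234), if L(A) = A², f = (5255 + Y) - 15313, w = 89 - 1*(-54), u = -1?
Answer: 105423552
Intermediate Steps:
Y = 841 (Y = (-1 - 28)² = (-29)² = 841)
w = 143 (w = 89 + 54 = 143)
f = -9217 (f = (5255 + 841) - 15313 = 6096 - 15313 = -9217)
(L(w) + f)*(15620 - 6234) = (143² - 9217)*(15620 - 6234) = (20449 - 9217)*9386 = 11232*9386 = 105423552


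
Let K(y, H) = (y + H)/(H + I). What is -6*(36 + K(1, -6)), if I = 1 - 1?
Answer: -221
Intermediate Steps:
I = 0
K(y, H) = (H + y)/H (K(y, H) = (y + H)/(H + 0) = (H + y)/H)
-6*(36 + K(1, -6)) = -6*(36 + (-6 + 1)/(-6)) = -6*(36 - ⅙*(-5)) = -6*(36 + ⅚) = -6*221/6 = -221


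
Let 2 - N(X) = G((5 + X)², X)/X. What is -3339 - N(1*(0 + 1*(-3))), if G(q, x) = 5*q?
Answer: -10043/3 ≈ -3347.7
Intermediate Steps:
N(X) = 2 - 5*(5 + X)²/X
-3339 - N(1*(0 + 1*(-3))) = -3339 - (2 - 5*(5 + 1*(0 + 1*(-3)))²/(1*(0 + 1*(-3)))) = -3339 - (2 - 5*(5 + 1*(0 - 3))²/(1*(0 - 3))) = -3339 - (2 - 5*(5 + 1*(-3))²/(1*(-3))) = -3339 - (2 - 5*(5 - 3)²/(-3)) = -3339 - (2 - 5*(-⅓)*2²) = -3339 - (2 - 5*(-⅓)*4) = -3339 - (2 + 20/3) = -3339 - 1*26/3 = -3339 - 26/3 = -10043/3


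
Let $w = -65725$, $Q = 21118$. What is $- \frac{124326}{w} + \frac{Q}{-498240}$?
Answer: $\frac{6055620569}{3274682400} \approx 1.8492$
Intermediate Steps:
$- \frac{124326}{w} + \frac{Q}{-498240} = - \frac{124326}{-65725} + \frac{21118}{-498240} = \left(-124326\right) \left(- \frac{1}{65725}\right) + 21118 \left(- \frac{1}{498240}\right) = \frac{124326}{65725} - \frac{10559}{249120} = \frac{6055620569}{3274682400}$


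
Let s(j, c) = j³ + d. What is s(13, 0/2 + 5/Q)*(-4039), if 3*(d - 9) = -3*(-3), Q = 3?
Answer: -8922151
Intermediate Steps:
d = 12 (d = 9 + (-3*(-3))/3 = 9 + (⅓)*9 = 9 + 3 = 12)
s(j, c) = 12 + j³ (s(j, c) = j³ + 12 = 12 + j³)
s(13, 0/2 + 5/Q)*(-4039) = (12 + 13³)*(-4039) = (12 + 2197)*(-4039) = 2209*(-4039) = -8922151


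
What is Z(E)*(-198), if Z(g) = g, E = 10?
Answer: -1980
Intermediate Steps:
Z(E)*(-198) = 10*(-198) = -1980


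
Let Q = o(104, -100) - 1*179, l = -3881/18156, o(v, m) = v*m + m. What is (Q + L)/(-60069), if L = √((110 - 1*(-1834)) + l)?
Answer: 10679/60069 - √160187587437/545306382 ≈ 0.17704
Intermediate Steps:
o(v, m) = m + m*v (o(v, m) = m*v + m = m + m*v)
l = -3881/18156 (l = -3881*1/18156 = -3881/18156 ≈ -0.21376)
Q = -10679 (Q = -100*(1 + 104) - 1*179 = -100*105 - 179 = -10500 - 179 = -10679)
L = √160187587437/9078 (L = √((110 - 1*(-1834)) - 3881/18156) = √((110 + 1834) - 3881/18156) = √(1944 - 3881/18156) = √(35291383/18156) = √160187587437/9078 ≈ 44.088)
(Q + L)/(-60069) = (-10679 + √160187587437/9078)/(-60069) = (-10679 + √160187587437/9078)*(-1/60069) = 10679/60069 - √160187587437/545306382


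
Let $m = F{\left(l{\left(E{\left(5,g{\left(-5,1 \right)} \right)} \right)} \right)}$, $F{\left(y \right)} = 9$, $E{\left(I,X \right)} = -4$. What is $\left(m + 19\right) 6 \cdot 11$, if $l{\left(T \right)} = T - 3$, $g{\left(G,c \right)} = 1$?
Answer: $1848$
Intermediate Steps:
$l{\left(T \right)} = -3 + T$
$m = 9$
$\left(m + 19\right) 6 \cdot 11 = \left(9 + 19\right) 6 \cdot 11 = 28 \cdot 66 = 1848$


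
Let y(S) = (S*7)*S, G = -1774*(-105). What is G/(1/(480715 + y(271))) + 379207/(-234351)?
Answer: 43425654758738333/234351 ≈ 1.8530e+11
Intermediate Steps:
G = 186270
y(S) = 7*S² (y(S) = (7*S)*S = 7*S²)
G/(1/(480715 + y(271))) + 379207/(-234351) = 186270/(1/(480715 + 7*271²)) + 379207/(-234351) = 186270/(1/(480715 + 7*73441)) + 379207*(-1/234351) = 186270/(1/(480715 + 514087)) - 379207/234351 = 186270/(1/994802) - 379207/234351 = 186270*994802 - 379207/234351 = 185301768540 - 379207/234351 = 43425654758738333/234351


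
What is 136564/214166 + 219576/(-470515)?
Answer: 8614848422/50384157745 ≈ 0.17098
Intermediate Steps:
136564/214166 + 219576/(-470515) = 136564*(1/214166) + 219576*(-1/470515) = 68282/107083 - 219576/470515 = 8614848422/50384157745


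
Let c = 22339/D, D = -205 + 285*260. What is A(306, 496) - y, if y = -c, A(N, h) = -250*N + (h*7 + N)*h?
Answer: 132818008599/73895 ≈ 1.7974e+6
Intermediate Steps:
D = 73895 (D = -205 + 74100 = 73895)
A(N, h) = -250*N + h*(N + 7*h) (A(N, h) = -250*N + (7*h + N)*h = -250*N + (N + 7*h)*h = -250*N + h*(N + 7*h))
c = 22339/73895 ≈ 0.30231
y = -22339/73895 (y = -1*22339/73895 = -22339/73895 ≈ -0.30231)
A(306, 496) - y = (-250*306 + 7*496² + 306*496) - 1*(-22339/73895) = (-76500 + 7*246016 + 151776) + 22339/73895 = (-76500 + 1722112 + 151776) + 22339/73895 = 1797388 + 22339/73895 = 132818008599/73895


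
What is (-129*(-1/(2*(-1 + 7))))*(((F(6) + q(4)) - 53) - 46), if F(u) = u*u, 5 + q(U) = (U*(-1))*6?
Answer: -989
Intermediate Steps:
q(U) = -5 - 6*U (q(U) = -5 + (U*(-1))*6 = -5 - U*6 = -5 - 6*U)
F(u) = u²
(-129*(-1/(2*(-1 + 7))))*(((F(6) + q(4)) - 53) - 46) = (-129*(-1/(2*(-1 + 7))))*(((6² + (-5 - 6*4)) - 53) - 46) = (-129/(6*(-2)))*(((36 + (-5 - 24)) - 53) - 46) = (-129/(-12))*(((36 - 29) - 53) - 46) = (-129*(-1/12))*((7 - 53) - 46) = 43*(-46 - 46)/4 = (43/4)*(-92) = -989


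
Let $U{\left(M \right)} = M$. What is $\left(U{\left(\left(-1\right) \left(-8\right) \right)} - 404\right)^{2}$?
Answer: $156816$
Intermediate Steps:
$\left(U{\left(\left(-1\right) \left(-8\right) \right)} - 404\right)^{2} = \left(\left(-1\right) \left(-8\right) - 404\right)^{2} = \left(8 - 404\right)^{2} = \left(-396\right)^{2} = 156816$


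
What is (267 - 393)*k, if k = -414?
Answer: 52164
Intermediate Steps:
(267 - 393)*k = (267 - 393)*(-414) = -126*(-414) = 52164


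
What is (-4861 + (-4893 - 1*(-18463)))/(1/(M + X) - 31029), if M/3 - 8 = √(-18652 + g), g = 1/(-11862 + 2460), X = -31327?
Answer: -830006282897929936299/2957201168739299291411 + 8709*I*√1648792119210/2957201168739299291411 ≈ -0.28067 + 3.7816e-12*I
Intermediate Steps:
g = -1/9402 (g = 1/(-9402) = -1/9402 ≈ -0.00010636)
M = 24 + I*√1648792119210/3134 (M = 24 + 3*√(-18652 - 1/9402) = 24 + 3*√(-175366105/9402) = 24 + 3*(I*√1648792119210/9402) = 24 + I*√1648792119210/3134 ≈ 24.0 + 409.72*I)
(-4861 + (-4893 - 1*(-18463)))/(1/(M + X) - 31029) = (-4861 + (-4893 - 1*(-18463)))/(1/((24 + I*√1648792119210/3134) - 31327) - 31029) = (-4861 + (-4893 + 18463))/(1/(-31303 + I*√1648792119210/3134) - 31029) = (-4861 + 13570)/(-31029 + 1/(-31303 + I*√1648792119210/3134)) = 8709/(-31029 + 1/(-31303 + I*√1648792119210/3134))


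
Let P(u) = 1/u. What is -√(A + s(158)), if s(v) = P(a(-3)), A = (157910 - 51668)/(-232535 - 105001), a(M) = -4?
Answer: -I*√27926709/7032 ≈ -0.7515*I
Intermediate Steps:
A = -17707/56256 (A = 106242/(-337536) = 106242*(-1/337536) = -17707/56256 ≈ -0.31476)
s(v) = -¼ (s(v) = 1/(-4) = -¼)
-√(A + s(158)) = -√(-17707/56256 - ¼) = -√(-31771/56256) = -I*√27926709/7032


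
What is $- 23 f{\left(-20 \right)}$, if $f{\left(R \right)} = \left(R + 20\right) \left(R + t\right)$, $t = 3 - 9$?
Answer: $0$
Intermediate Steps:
$t = -6$ ($t = 3 - 9 = -6$)
$f{\left(R \right)} = \left(-6 + R\right) \left(20 + R\right)$ ($f{\left(R \right)} = \left(R + 20\right) \left(R - 6\right) = \left(20 + R\right) \left(-6 + R\right) = \left(-6 + R\right) \left(20 + R\right)$)
$- 23 f{\left(-20 \right)} = - 23 \left(-120 + \left(-20\right)^{2} + 14 \left(-20\right)\right) = - 23 \left(-120 + 400 - 280\right) = \left(-23\right) 0 = 0$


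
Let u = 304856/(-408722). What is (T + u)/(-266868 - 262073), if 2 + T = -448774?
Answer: 13101780652/15442130243 ≈ 0.84844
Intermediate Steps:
T = -448776 (T = -2 - 448774 = -448776)
u = -152428/204361 (u = 304856*(-1/408722) = -152428/204361 ≈ -0.74588)
(T + u)/(-266868 - 262073) = (-448776 - 152428/204361)/(-266868 - 262073) = -91712464564/204361/(-528941) = -91712464564/204361*(-1/528941) = 13101780652/15442130243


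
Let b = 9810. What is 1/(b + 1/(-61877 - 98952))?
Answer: 160829/1577732489 ≈ 0.00010194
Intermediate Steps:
1/(b + 1/(-61877 - 98952)) = 1/(9810 + 1/(-61877 - 98952)) = 1/(9810 + 1/(-160829)) = 1/(9810 - 1/160829) = 1/(1577732489/160829) = 160829/1577732489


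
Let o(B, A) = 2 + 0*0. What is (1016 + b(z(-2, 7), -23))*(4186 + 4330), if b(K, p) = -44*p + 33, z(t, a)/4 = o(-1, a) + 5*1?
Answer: 17551476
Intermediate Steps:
o(B, A) = 2 (o(B, A) = 2 + 0 = 2)
z(t, a) = 28 (z(t, a) = 4*(2 + 5*1) = 4*(2 + 5) = 4*7 = 28)
b(K, p) = 33 - 44*p
(1016 + b(z(-2, 7), -23))*(4186 + 4330) = (1016 + (33 - 44*(-23)))*(4186 + 4330) = (1016 + (33 + 1012))*8516 = (1016 + 1045)*8516 = 2061*8516 = 17551476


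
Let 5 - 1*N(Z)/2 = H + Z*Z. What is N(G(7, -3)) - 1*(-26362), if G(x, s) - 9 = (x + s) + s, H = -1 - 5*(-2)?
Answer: 26154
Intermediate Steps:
H = 9 (H = -1 + 10 = 9)
G(x, s) = 9 + x + 2*s (G(x, s) = 9 + ((x + s) + s) = 9 + ((s + x) + s) = 9 + (x + 2*s) = 9 + x + 2*s)
N(Z) = -8 - 2*Z² (N(Z) = 10 - 2*(9 + Z*Z) = 10 - 2*(9 + Z²) = 10 + (-18 - 2*Z²) = -8 - 2*Z²)
N(G(7, -3)) - 1*(-26362) = (-8 - 2*(9 + 7 + 2*(-3))²) - 1*(-26362) = (-8 - 2*(9 + 7 - 6)²) + 26362 = (-8 - 2*10²) + 26362 = (-8 - 2*100) + 26362 = (-8 - 200) + 26362 = -208 + 26362 = 26154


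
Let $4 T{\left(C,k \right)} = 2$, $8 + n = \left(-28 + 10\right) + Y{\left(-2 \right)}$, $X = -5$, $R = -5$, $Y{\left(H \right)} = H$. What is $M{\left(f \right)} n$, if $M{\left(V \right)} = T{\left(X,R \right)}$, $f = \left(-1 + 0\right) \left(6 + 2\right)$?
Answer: $-14$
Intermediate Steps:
$f = -8$ ($f = \left(-1\right) 8 = -8$)
$n = -28$ ($n = -8 + \left(\left(-28 + 10\right) - 2\right) = -8 - 20 = -28$)
$T{\left(C,k \right)} = \frac{1}{2}$ ($T{\left(C,k \right)} = \frac{1}{4} \cdot 2 = \frac{1}{2}$)
$M{\left(V \right)} = \frac{1}{2}$
$M{\left(f \right)} n = \frac{1}{2} \left(-28\right) = -14$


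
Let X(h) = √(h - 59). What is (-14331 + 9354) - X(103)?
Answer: -4977 - 2*√11 ≈ -4983.6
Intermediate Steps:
X(h) = √(-59 + h)
(-14331 + 9354) - X(103) = (-14331 + 9354) - √(-59 + 103) = -4977 - √44 = -4977 - 2*√11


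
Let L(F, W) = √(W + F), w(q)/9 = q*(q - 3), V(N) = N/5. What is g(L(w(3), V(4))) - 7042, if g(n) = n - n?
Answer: -7042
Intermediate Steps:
V(N) = N/5 (V(N) = N*(⅕) = N/5)
w(q) = 9*q*(-3 + q) (w(q) = 9*(q*(q - 3)) = 9*(q*(-3 + q)) = 9*q*(-3 + q))
L(F, W) = √(F + W)
g(n) = 0
g(L(w(3), V(4))) - 7042 = 0 - 7042 = -7042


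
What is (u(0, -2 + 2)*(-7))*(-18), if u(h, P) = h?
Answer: 0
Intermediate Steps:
(u(0, -2 + 2)*(-7))*(-18) = (0*(-7))*(-18) = 0*(-18) = 0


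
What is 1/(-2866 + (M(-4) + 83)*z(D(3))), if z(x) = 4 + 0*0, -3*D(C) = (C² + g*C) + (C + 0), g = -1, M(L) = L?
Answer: -1/2550 ≈ -0.00039216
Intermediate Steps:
D(C) = -C²/3 (D(C) = -((C² - C) + (C + 0))/3 = -((C² - C) + C)/3 = -C²/3)
z(x) = 4 (z(x) = 4 + 0 = 4)
1/(-2866 + (M(-4) + 83)*z(D(3))) = 1/(-2866 + (-4 + 83)*4) = 1/(-2866 + 79*4) = 1/(-2866 + 316) = 1/(-2550) = -1/2550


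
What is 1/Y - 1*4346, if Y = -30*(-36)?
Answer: -4693679/1080 ≈ -4346.0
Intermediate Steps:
Y = 1080
1/Y - 1*4346 = 1/1080 - 1*4346 = 1/1080 - 4346 = -4693679/1080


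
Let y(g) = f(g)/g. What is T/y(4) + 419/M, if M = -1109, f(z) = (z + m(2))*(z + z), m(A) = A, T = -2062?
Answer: -1145893/6654 ≈ -172.21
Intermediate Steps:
f(z) = 2*z*(2 + z) (f(z) = (z + 2)*(z + z) = (2 + z)*(2*z) = 2*z*(2 + z))
y(g) = 4 + 2*g (y(g) = (2*g*(2 + g))/g = 4 + 2*g)
T/y(4) + 419/M = -2062/(4 + 2*4) + 419/(-1109) = -2062/(4 + 8) + 419*(-1/1109) = -2062/12 - 419/1109 = -2062*1/12 - 419/1109 = -1031/6 - 419/1109 = -1145893/6654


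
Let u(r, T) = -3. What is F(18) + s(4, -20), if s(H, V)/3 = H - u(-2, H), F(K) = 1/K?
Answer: 379/18 ≈ 21.056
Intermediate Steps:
s(H, V) = 9 + 3*H (s(H, V) = 3*(H - 1*(-3)) = 3*(H + 3) = 3*(3 + H) = 9 + 3*H)
F(18) + s(4, -20) = 1/18 + (9 + 3*4) = 1/18 + (9 + 12) = 1/18 + 21 = 379/18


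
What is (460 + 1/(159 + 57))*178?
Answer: 8843129/108 ≈ 81881.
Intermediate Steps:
(460 + 1/(159 + 57))*178 = (460 + 1/216)*178 = (99361/216)*178 = 8843129/108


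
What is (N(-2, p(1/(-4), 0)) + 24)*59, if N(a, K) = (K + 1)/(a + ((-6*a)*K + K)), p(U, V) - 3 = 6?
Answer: 32686/23 ≈ 1421.1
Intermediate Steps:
p(U, V) = 9 (p(U, V) = 3 + 6 = 9)
N(a, K) = (1 + K)/(K + a - 6*K*a) (N(a, K) = (1 + K)/(a + (-6*K*a + K)) = (1 + K)/(a + (K - 6*K*a)) = (1 + K)/(K + a - 6*K*a))
(N(-2, p(1/(-4), 0)) + 24)*59 = ((1 + 9)/(9 - 2 - 6*9*(-2)) + 24)*59 = (10/(9 - 2 + 108) + 24)*59 = (10/115 + 24)*59 = ((1/115)*10 + 24)*59 = (2/23 + 24)*59 = (554/23)*59 = 32686/23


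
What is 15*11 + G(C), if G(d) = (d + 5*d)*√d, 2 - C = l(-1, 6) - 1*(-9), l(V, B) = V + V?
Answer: 165 - 30*I*√5 ≈ 165.0 - 67.082*I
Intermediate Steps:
l(V, B) = 2*V
C = -5 (C = 2 - (2*(-1) - 1*(-9)) = 2 - (-2 + 9) = 2 - 1*7 = 2 - 7 = -5)
G(d) = 6*d^(3/2) (G(d) = (6*d)*√d = 6*d^(3/2))
15*11 + G(C) = 15*11 + 6*(-5)^(3/2) = 165 + 6*(-5*I*√5) = 165 - 30*I*√5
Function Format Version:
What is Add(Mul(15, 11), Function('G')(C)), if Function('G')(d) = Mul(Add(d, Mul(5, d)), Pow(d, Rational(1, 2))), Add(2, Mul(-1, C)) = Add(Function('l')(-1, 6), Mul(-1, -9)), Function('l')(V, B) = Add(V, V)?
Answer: Add(165, Mul(-30, I, Pow(5, Rational(1, 2)))) ≈ Add(165.00, Mul(-67.082, I))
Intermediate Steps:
Function('l')(V, B) = Mul(2, V)
C = -5 (C = Add(2, Mul(-1, Add(Mul(2, -1), Mul(-1, -9)))) = Add(2, Mul(-1, Add(-2, 9))) = Add(2, Mul(-1, 7)) = Add(2, -7) = -5)
Function('G')(d) = Mul(6, Pow(d, Rational(3, 2))) (Function('G')(d) = Mul(Mul(6, d), Pow(d, Rational(1, 2))) = Mul(6, Pow(d, Rational(3, 2))))
Add(Mul(15, 11), Function('G')(C)) = Add(Mul(15, 11), Mul(6, Pow(-5, Rational(3, 2)))) = Add(165, Mul(6, Mul(-5, I, Pow(5, Rational(1, 2))))) = Add(165, Mul(-30, I, Pow(5, Rational(1, 2))))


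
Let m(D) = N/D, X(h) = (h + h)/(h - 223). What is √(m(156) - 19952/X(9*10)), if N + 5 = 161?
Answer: √3317245/15 ≈ 121.42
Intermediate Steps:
N = 156 (N = -5 + 161 = 156)
X(h) = 2*h/(-223 + h) (X(h) = (2*h)/(-223 + h) = 2*h/(-223 + h))
m(D) = 156/D
√(m(156) - 19952/X(9*10)) = √(156/156 - 19952/(2*(9*10)/(-223 + 9*10))) = √(156*(1/156) - 19952/(2*90/(-223 + 90))) = √(1 - 19952/(2*90/(-133))) = √(1 - 19952/(2*90*(-1/133))) = √(1 - 19952/(-180/133)) = √(1 - 19952*(-133/180)) = √(1 + 663404/45) = √(663449/45) = √3317245/15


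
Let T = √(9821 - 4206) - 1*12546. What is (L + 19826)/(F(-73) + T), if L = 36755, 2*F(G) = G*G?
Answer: -2332034/407251 - 236*√5615/407251 ≈ -5.7697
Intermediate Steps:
F(G) = G²/2 (F(G) = (G*G)/2 = G²/2)
T = -12546 + √5615 (T = √5615 - 12546 = -12546 + √5615 ≈ -12471.)
(L + 19826)/(F(-73) + T) = (36755 + 19826)/((½)*(-73)² + (-12546 + √5615)) = 56581/((½)*5329 + (-12546 + √5615)) = 56581/(5329/2 + (-12546 + √5615)) = 56581/(-19763/2 + √5615)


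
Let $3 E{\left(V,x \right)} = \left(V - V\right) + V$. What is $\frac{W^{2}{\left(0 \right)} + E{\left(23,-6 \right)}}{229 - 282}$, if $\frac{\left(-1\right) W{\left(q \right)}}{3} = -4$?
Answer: $- \frac{455}{159} \approx -2.8616$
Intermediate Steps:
$W{\left(q \right)} = 12$ ($W{\left(q \right)} = \left(-3\right) \left(-4\right) = 12$)
$E{\left(V,x \right)} = \frac{V}{3}$ ($E{\left(V,x \right)} = \frac{\left(V - V\right) + V}{3} = \frac{0 + V}{3} = \frac{V}{3}$)
$\frac{W^{2}{\left(0 \right)} + E{\left(23,-6 \right)}}{229 - 282} = \frac{12^{2} + \frac{1}{3} \cdot 23}{229 - 282} = \frac{144 + \frac{23}{3}}{-53} = \left(- \frac{1}{53}\right) \frac{455}{3} = - \frac{455}{159}$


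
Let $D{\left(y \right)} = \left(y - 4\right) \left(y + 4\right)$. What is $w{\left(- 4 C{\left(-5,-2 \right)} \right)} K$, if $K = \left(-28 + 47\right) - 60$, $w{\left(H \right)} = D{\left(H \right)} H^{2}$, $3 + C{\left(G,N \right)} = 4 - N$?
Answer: $-755712$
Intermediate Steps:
$C{\left(G,N \right)} = 1 - N$ ($C{\left(G,N \right)} = -3 - \left(-4 + N\right) = 1 - N$)
$D{\left(y \right)} = \left(-4 + y\right) \left(4 + y\right)$
$w{\left(H \right)} = H^{2} \left(-16 + H^{2}\right)$ ($w{\left(H \right)} = \left(-16 + H^{2}\right) H^{2} = H^{2} \left(-16 + H^{2}\right)$)
$K = -41$ ($K = 19 - 60 = -41$)
$w{\left(- 4 C{\left(-5,-2 \right)} \right)} K = \left(- 4 \left(1 - -2\right)\right)^{2} \left(-16 + \left(- 4 \left(1 - -2\right)\right)^{2}\right) \left(-41\right) = \left(- 4 \left(1 + 2\right)\right)^{2} \left(-16 + \left(- 4 \left(1 + 2\right)\right)^{2}\right) \left(-41\right) = \left(\left(-4\right) 3\right)^{2} \left(-16 + \left(\left(-4\right) 3\right)^{2}\right) \left(-41\right) = \left(-12\right)^{2} \left(-16 + \left(-12\right)^{2}\right) \left(-41\right) = 144 \left(-16 + 144\right) \left(-41\right) = 144 \cdot 128 \left(-41\right) = 18432 \left(-41\right) = -755712$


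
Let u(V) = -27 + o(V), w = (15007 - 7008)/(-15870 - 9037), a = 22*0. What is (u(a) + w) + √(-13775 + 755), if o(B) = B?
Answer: -680488/24907 + 2*I*√3255 ≈ -27.321 + 114.11*I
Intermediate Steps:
a = 0
w = -7999/24907 (w = 7999/(-24907) = 7999*(-1/24907) = -7999/24907 ≈ -0.32115)
u(V) = -27 + V
(u(a) + w) + √(-13775 + 755) = ((-27 + 0) - 7999/24907) + √(-13775 + 755) = (-27 - 7999/24907) + √(-13020) = -680488/24907 + 2*I*√3255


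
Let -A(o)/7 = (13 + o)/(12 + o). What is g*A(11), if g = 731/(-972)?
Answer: 10234/1863 ≈ 5.4933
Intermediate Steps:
A(o) = -7*(13 + o)/(12 + o)
g = -731/972 (g = 731*(-1/972) = -731/972 ≈ -0.75206)
g*A(11) = -5117*(-13 - 1*11)/(972*(12 + 11)) = -5117*(-13 - 11)/(972*23) = -5117*(-24)/(972*23) = -731/972*(-168/23) = 10234/1863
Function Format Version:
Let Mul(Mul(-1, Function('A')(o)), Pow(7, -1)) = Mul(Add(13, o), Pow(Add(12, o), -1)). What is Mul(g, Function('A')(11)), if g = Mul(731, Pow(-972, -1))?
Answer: Rational(10234, 1863) ≈ 5.4933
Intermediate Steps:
Function('A')(o) = Mul(-7, Pow(Add(12, o), -1), Add(13, o)) (Function('A')(o) = Mul(-7, Mul(Add(13, o), Pow(Add(12, o), -1))) = Mul(-7, Mul(Pow(Add(12, o), -1), Add(13, o))) = Mul(-7, Pow(Add(12, o), -1), Add(13, o)))
g = Rational(-731, 972) (g = Mul(731, Rational(-1, 972)) = Rational(-731, 972) ≈ -0.75206)
Mul(g, Function('A')(11)) = Mul(Rational(-731, 972), Mul(7, Pow(Add(12, 11), -1), Add(-13, Mul(-1, 11)))) = Mul(Rational(-731, 972), Mul(7, Pow(23, -1), Add(-13, -11))) = Mul(Rational(-731, 972), Mul(7, Rational(1, 23), -24)) = Mul(Rational(-731, 972), Rational(-168, 23)) = Rational(10234, 1863)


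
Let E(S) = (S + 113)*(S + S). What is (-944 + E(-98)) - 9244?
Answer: -13128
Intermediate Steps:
E(S) = 2*S*(113 + S) (E(S) = (113 + S)*(2*S) = 2*S*(113 + S))
(-944 + E(-98)) - 9244 = (-944 + 2*(-98)*(113 - 98)) - 9244 = (-944 + 2*(-98)*15) - 9244 = (-944 - 2940) - 9244 = -3884 - 9244 = -13128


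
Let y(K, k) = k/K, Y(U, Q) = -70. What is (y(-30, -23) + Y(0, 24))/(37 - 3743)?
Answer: 2077/111180 ≈ 0.018681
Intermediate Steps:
(y(-30, -23) + Y(0, 24))/(37 - 3743) = (-23/(-30) - 70)/(37 - 3743) = (-23*(-1/30) - 70)/(-3706) = (23/30 - 70)*(-1/3706) = -2077/30*(-1/3706) = 2077/111180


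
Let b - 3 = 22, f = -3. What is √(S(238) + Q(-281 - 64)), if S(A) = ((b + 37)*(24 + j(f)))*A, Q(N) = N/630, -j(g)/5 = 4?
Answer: √104117370/42 ≈ 242.95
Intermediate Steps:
b = 25 (b = 3 + 22 = 25)
j(g) = -20 (j(g) = -5*4 = -20)
Q(N) = N/630 (Q(N) = N*(1/630) = N/630)
S(A) = 248*A (S(A) = ((25 + 37)*(24 - 20))*A = (62*4)*A = 248*A)
√(S(238) + Q(-281 - 64)) = √(248*238 + (-281 - 64)/630) = √(59024 + (1/630)*(-345)) = √(59024 - 23/42) = √(2478985/42) = √104117370/42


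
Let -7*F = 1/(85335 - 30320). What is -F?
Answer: 1/385105 ≈ 2.5967e-6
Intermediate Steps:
F = -1/385105 (F = -1/(7*(85335 - 30320)) = -⅐/55015 = -⅐*1/55015 = -1/385105 ≈ -2.5967e-6)
-F = -1*(-1/385105) = 1/385105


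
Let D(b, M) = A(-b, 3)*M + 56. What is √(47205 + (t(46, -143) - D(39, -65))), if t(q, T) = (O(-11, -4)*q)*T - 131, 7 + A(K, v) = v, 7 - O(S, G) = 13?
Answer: √86226 ≈ 293.64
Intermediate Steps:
O(S, G) = -6 (O(S, G) = 7 - 1*13 = 7 - 13 = -6)
A(K, v) = -7 + v
D(b, M) = 56 - 4*M (D(b, M) = (-7 + 3)*M + 56 = -4*M + 56 = 56 - 4*M)
t(q, T) = -131 - 6*T*q (t(q, T) = (-6*q)*T - 131 = -6*T*q - 131 = -131 - 6*T*q)
√(47205 + (t(46, -143) - D(39, -65))) = √(47205 + ((-131 - 6*(-143)*46) - (56 - 4*(-65)))) = √(47205 + ((-131 + 39468) - (56 + 260))) = √(47205 + (39337 - 1*316)) = √(47205 + (39337 - 316)) = √(47205 + 39021) = √86226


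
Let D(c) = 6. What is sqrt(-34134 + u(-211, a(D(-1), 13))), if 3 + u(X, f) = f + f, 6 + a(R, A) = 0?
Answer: I*sqrt(34149) ≈ 184.79*I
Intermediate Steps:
a(R, A) = -6 (a(R, A) = -6 + 0 = -6)
u(X, f) = -3 + 2*f (u(X, f) = -3 + (f + f) = -3 + 2*f)
sqrt(-34134 + u(-211, a(D(-1), 13))) = sqrt(-34134 + (-3 + 2*(-6))) = sqrt(-34134 + (-3 - 12)) = sqrt(-34134 - 15) = sqrt(-34149) = I*sqrt(34149)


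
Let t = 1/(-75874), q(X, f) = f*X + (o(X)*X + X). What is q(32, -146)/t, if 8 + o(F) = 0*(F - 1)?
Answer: 371479104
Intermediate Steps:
o(F) = -8 (o(F) = -8 + 0*(F - 1) = -8 + 0*(-1 + F) = -8 + 0 = -8)
q(X, f) = -7*X + X*f (q(X, f) = f*X + (-8*X + X) = X*f - 7*X = -7*X + X*f)
t = -1/75874 ≈ -1.3180e-5
q(32, -146)/t = (32*(-7 - 146))/(-1/75874) = (32*(-153))*(-75874) = -4896*(-75874) = 371479104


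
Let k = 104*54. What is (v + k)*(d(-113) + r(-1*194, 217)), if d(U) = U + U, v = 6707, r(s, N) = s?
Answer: -5175660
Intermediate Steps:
k = 5616
d(U) = 2*U
(v + k)*(d(-113) + r(-1*194, 217)) = (6707 + 5616)*(2*(-113) - 1*194) = 12323*(-226 - 194) = 12323*(-420) = -5175660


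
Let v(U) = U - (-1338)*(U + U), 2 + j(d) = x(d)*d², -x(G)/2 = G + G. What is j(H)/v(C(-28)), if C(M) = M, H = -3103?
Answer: -59755147453/37478 ≈ -1.5944e+6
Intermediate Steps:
x(G) = -4*G (x(G) = -2*(G + G) = -4*G)
j(d) = -2 - 4*d³ (j(d) = -2 + (-4*d)*d² = -2 - 4*d³)
v(U) = 2677*U (v(U) = U - (-1338)*2*U = U - (-2676)*U = U + 2676*U = 2677*U)
j(H)/v(C(-28)) = (-2 - 4*(-3103)³)/((2677*(-28))) = (-2 - 4*(-29877573727))/(-74956) = (-2 + 119510294908)*(-1/74956) = 119510294906*(-1/74956) = -59755147453/37478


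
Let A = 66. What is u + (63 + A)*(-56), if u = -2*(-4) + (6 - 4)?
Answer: -7214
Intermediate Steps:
u = 10 (u = 8 + 2 = 10)
u + (63 + A)*(-56) = 10 + (63 + 66)*(-56) = 10 + 129*(-56) = 10 - 7224 = -7214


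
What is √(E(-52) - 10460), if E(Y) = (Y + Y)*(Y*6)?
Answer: 2*√5497 ≈ 148.28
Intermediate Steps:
E(Y) = 12*Y² (E(Y) = (2*Y)*(6*Y) = 12*Y²)
√(E(-52) - 10460) = √(12*(-52)² - 10460) = √(12*2704 - 10460) = √(32448 - 10460) = √21988 = 2*√5497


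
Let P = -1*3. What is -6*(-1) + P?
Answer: 3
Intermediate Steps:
P = -3
-6*(-1) + P = -6*(-1) - 3 = 6 - 3 = 3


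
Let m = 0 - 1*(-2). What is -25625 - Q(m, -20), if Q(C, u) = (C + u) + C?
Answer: -25609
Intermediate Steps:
m = 2 (m = 0 + 2 = 2)
Q(C, u) = u + 2*C
-25625 - Q(m, -20) = -25625 - (-20 + 2*2) = -25625 - (-20 + 4) = -25625 - 1*(-16) = -25625 + 16 = -25609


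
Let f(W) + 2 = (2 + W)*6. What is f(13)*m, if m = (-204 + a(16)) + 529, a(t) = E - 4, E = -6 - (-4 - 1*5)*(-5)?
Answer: 23760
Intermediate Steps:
E = -51 (E = -6 - (-4 - 5)*(-5) = -6 - (-9)*(-5) = -6 - 1*45 = -6 - 45 = -51)
a(t) = -55 (a(t) = -51 - 4 = -55)
f(W) = 10 + 6*W (f(W) = -2 + (2 + W)*6 = -2 + (12 + 6*W) = 10 + 6*W)
m = 270 (m = (-204 - 55) + 529 = -259 + 529 = 270)
f(13)*m = (10 + 6*13)*270 = (10 + 78)*270 = 88*270 = 23760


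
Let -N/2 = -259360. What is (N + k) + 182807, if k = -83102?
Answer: 618425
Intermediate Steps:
N = 518720 (N = -2*(-259360) = 518720)
(N + k) + 182807 = (518720 - 83102) + 182807 = 435618 + 182807 = 618425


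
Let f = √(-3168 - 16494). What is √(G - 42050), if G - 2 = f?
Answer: √(-42048 + I*√19662) ≈ 0.3419 + 205.06*I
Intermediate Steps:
f = I*√19662 (f = √(-19662) = I*√19662 ≈ 140.22*I)
G = 2 + I*√19662 ≈ 2.0 + 140.22*I
√(G - 42050) = √((2 + I*√19662) - 42050) = √(-42048 + I*√19662)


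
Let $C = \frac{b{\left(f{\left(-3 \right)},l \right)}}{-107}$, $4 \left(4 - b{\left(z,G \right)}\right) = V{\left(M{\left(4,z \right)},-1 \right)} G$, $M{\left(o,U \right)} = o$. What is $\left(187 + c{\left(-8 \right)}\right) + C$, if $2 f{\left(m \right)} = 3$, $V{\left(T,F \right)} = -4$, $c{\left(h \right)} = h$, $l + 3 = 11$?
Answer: $\frac{19141}{107} \approx 178.89$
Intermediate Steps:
$l = 8$ ($l = -3 + 11 = 8$)
$f{\left(m \right)} = \frac{3}{2}$ ($f{\left(m \right)} = \frac{1}{2} \cdot 3 = \frac{3}{2}$)
$b{\left(z,G \right)} = 4 + G$ ($b{\left(z,G \right)} = 4 - \frac{\left(-4\right) G}{4} = 4 + G$)
$C = - \frac{12}{107}$ ($C = \frac{4 + 8}{-107} = 12 \left(- \frac{1}{107}\right) = - \frac{12}{107} \approx -0.11215$)
$\left(187 + c{\left(-8 \right)}\right) + C = \left(187 - 8\right) - \frac{12}{107} = 179 - \frac{12}{107} = \frac{19141}{107}$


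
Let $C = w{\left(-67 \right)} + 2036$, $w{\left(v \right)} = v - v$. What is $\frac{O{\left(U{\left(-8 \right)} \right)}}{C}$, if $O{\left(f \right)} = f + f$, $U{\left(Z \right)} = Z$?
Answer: $- \frac{4}{509} \approx -0.0078585$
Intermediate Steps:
$w{\left(v \right)} = 0$
$C = 2036$ ($C = 0 + 2036 = 2036$)
$O{\left(f \right)} = 2 f$
$\frac{O{\left(U{\left(-8 \right)} \right)}}{C} = \frac{2 \left(-8\right)}{2036} = \left(-16\right) \frac{1}{2036} = - \frac{4}{509}$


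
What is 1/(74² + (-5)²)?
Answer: 1/5501 ≈ 0.00018179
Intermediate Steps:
1/(74² + (-5)²) = 1/(5476 + 25) = 1/5501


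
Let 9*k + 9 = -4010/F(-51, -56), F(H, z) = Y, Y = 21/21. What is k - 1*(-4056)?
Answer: 32485/9 ≈ 3609.4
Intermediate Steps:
Y = 1 (Y = 21*(1/21) = 1)
F(H, z) = 1
k = -4019/9 (k = -1 + (-4010/1)/9 = -1 + (-4010*1)/9 = -1 + (⅑)*(-4010) = -1 - 4010/9 = -4019/9 ≈ -446.56)
k - 1*(-4056) = -4019/9 - 1*(-4056) = -4019/9 + 4056 = 32485/9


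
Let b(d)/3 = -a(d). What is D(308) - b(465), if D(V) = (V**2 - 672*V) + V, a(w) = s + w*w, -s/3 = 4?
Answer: 536835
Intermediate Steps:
s = -12 (s = -3*4 = -12)
a(w) = -12 + w**2 (a(w) = -12 + w*w = -12 + w**2)
b(d) = 36 - 3*d**2 (b(d) = 3*(-(-12 + d**2)) = 3*(12 - d**2) = 36 - 3*d**2)
D(V) = V**2 - 671*V
D(308) - b(465) = 308*(-671 + 308) - (36 - 3*465**2) = 308*(-363) - (36 - 3*216225) = -111804 - (36 - 648675) = -111804 - 1*(-648639) = -111804 + 648639 = 536835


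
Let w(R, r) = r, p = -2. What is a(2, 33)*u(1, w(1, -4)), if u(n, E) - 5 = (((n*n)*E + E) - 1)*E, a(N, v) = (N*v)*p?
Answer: -5412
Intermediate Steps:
a(N, v) = -2*N*v (a(N, v) = (N*v)*(-2) = -2*N*v)
u(n, E) = 5 + E*(-1 + E + E*n²) (u(n, E) = 5 + (((n*n)*E + E) - 1)*E = 5 + ((n²*E + E) - 1)*E = 5 + ((E*n² + E) - 1)*E = 5 + ((E + E*n²) - 1)*E = 5 + (-1 + E + E*n²)*E = 5 + E*(-1 + E + E*n²))
a(2, 33)*u(1, w(1, -4)) = (-2*2*33)*(5 + (-4)² - 1*(-4) + (-4)²*1²) = -132*(5 + 16 + 4 + 16*1) = -132*(5 + 16 + 4 + 16) = -132*41 = -5412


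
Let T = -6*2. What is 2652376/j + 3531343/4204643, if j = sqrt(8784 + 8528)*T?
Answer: 3531343/4204643 - 331547*sqrt(1082)/6492 ≈ -1679.0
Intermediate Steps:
T = -12
j = -48*sqrt(1082) (j = sqrt(8784 + 8528)*(-12) = sqrt(17312)*(-12) = (4*sqrt(1082))*(-12) = -48*sqrt(1082) ≈ -1578.9)
2652376/j + 3531343/4204643 = 2652376/((-48*sqrt(1082))) + 3531343/4204643 = 2652376*(-sqrt(1082)/51936) + 3531343*(1/4204643) = -331547*sqrt(1082)/6492 + 3531343/4204643 = 3531343/4204643 - 331547*sqrt(1082)/6492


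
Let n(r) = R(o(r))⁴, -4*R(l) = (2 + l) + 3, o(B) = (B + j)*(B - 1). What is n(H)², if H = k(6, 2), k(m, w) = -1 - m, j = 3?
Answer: 3512479453921/65536 ≈ 5.3596e+7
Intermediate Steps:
o(B) = (-1 + B)*(3 + B) (o(B) = (B + 3)*(B - 1) = (3 + B)*(-1 + B) = (-1 + B)*(3 + B))
R(l) = -5/4 - l/4 (R(l) = -((2 + l) + 3)/4 = -(5 + l)/4 = -5/4 - l/4)
H = -7 (H = -1 - 1*6 = -1 - 6 = -7)
n(r) = (-½ - r/2 - r²/4)⁴ (n(r) = (-5/4 - (-3 + r² + 2*r)/4)⁴ = (-5/4 + (¾ - r/2 - r²/4))⁴ = (-½ - r/2 - r²/4)⁴)
n(H)² = ((2 + (-7)² + 2*(-7))⁴/256)² = ((2 + 49 - 14)⁴/256)² = ((1/256)*37⁴)² = ((1/256)*1874161)² = (1874161/256)² = 3512479453921/65536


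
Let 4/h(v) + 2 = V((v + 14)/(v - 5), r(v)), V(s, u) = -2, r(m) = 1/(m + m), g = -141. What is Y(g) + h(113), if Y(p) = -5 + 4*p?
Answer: -570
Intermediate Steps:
r(m) = 1/(2*m)
h(v) = -1 (h(v) = 4/(-2 - 2) = 4/(-4) = 4*(-¼) = -1)
Y(g) + h(113) = (-5 + 4*(-141)) - 1 = (-5 - 564) - 1 = -569 - 1 = -570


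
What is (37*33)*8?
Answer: 9768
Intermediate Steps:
(37*33)*8 = 1221*8 = 9768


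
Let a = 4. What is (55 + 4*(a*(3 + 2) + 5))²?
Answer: 24025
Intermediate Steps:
(55 + 4*(a*(3 + 2) + 5))² = (55 + 4*(4*(3 + 2) + 5))² = (55 + 4*(4*5 + 5))² = (55 + 4*(20 + 5))² = (55 + 4*25)² = (55 + 100)² = 155² = 24025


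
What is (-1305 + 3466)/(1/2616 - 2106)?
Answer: -5653176/5509295 ≈ -1.0261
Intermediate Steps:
(-1305 + 3466)/(1/2616 - 2106) = 2161/(1/2616 - 2106) = 2161/(-5509295/2616) = 2161*(-2616/5509295) = -5653176/5509295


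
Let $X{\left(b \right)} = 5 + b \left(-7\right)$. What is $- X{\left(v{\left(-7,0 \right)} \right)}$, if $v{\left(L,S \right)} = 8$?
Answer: $51$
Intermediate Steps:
$X{\left(b \right)} = 5 - 7 b$
$- X{\left(v{\left(-7,0 \right)} \right)} = - (5 - 56) = \left(-1\right) \left(-51\right) = 51$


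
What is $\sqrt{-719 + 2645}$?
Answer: $3 \sqrt{214} \approx 43.886$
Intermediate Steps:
$\sqrt{-719 + 2645} = \sqrt{1926} = 3 \sqrt{214}$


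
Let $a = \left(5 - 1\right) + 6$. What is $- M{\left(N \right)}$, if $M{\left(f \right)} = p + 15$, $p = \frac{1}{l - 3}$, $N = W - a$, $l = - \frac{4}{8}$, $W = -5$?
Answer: $- \frac{103}{7} \approx -14.714$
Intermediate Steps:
$l = - \frac{1}{2}$ ($l = \left(-4\right) \frac{1}{8} = - \frac{1}{2} \approx -0.5$)
$a = 10$ ($a = 4 + 6 = 10$)
$N = -15$ ($N = -5 - 10 = -15$)
$p = - \frac{2}{7}$ ($p = \frac{1}{- \frac{1}{2} - 3} = \frac{1}{- \frac{7}{2}} = - \frac{2}{7} \approx -0.28571$)
$M{\left(f \right)} = \frac{103}{7}$ ($M{\left(f \right)} = - \frac{2}{7} + 15 = \frac{103}{7}$)
$- M{\left(N \right)} = \left(-1\right) \frac{103}{7} = - \frac{103}{7}$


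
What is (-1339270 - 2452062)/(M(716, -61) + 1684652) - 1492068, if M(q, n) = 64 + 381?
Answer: -2514283101928/1685097 ≈ -1.4921e+6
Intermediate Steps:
M(q, n) = 445
(-1339270 - 2452062)/(M(716, -61) + 1684652) - 1492068 = (-1339270 - 2452062)/(445 + 1684652) - 1492068 = -3791332/1685097 - 1492068 = -2514283101928/1685097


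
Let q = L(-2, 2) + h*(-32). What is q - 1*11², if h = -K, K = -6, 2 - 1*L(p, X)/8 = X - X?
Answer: -297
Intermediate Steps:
L(p, X) = 16 (L(p, X) = 16 - 8*(X - X) = 16 - 8*0 = 16 + 0 = 16)
h = 6 (h = -1*(-6) = 6)
q = -176 (q = 16 + 6*(-32) = 16 - 192 = -176)
q - 1*11² = -176 - 1*11² = -176 - 1*121 = -176 - 121 = -297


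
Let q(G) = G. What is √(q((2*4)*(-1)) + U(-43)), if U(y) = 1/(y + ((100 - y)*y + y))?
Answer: I*√311008035/6235 ≈ 2.8285*I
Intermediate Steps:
U(y) = 1/(2*y + y*(100 - y)) (U(y) = 1/(y + (y*(100 - y) + y)) = 1/(y + (y + y*(100 - y))) = 1/(2*y + y*(100 - y)))
√(q((2*4)*(-1)) + U(-43)) = √((2*4)*(-1) - 1/(-43*(-102 - 43))) = √(8*(-1) - 1*(-1/43)/(-145)) = √(-8 - 1*(-1/43)*(-1/145)) = √(-8 - 1/6235) = √(-49881/6235) = I*√311008035/6235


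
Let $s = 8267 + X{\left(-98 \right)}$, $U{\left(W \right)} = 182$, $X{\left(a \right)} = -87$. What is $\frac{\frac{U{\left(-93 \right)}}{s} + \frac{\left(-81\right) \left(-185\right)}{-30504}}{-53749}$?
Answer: $\frac{9752131}{1117633056440} \approx 8.7257 \cdot 10^{-6}$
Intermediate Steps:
$s = 8180$ ($s = 8267 - 87 = 8180$)
$\frac{\frac{U{\left(-93 \right)}}{s} + \frac{\left(-81\right) \left(-185\right)}{-30504}}{-53749} = \frac{\frac{182}{8180} + \frac{\left(-81\right) \left(-185\right)}{-30504}}{-53749} = \left(182 \cdot \frac{1}{8180} + 14985 \left(- \frac{1}{30504}\right)\right) \left(- \frac{1}{53749}\right) = \left(\frac{91}{4090} - \frac{4995}{10168}\right) \left(- \frac{1}{53749}\right) = \left(- \frac{9752131}{20793560}\right) \left(- \frac{1}{53749}\right) = \frac{9752131}{1117633056440}$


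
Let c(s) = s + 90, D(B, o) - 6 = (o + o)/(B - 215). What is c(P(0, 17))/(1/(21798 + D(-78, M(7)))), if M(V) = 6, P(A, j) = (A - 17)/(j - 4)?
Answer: 7366009680/3809 ≈ 1.9338e+6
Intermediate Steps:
P(A, j) = (-17 + A)/(-4 + j)
D(B, o) = 6 + 2*o/(-215 + B) (D(B, o) = 6 + (o + o)/(B - 215) = 6 + (2*o)/(-215 + B) = 6 + 2*o/(-215 + B))
c(s) = 90 + s
c(P(0, 17))/(1/(21798 + D(-78, M(7)))) = (90 + (-17 + 0)/(-4 + 17))/(1/(21798 + 2*(-645 + 6 + 3*(-78))/(-215 - 78))) = (90 - 17/13)/(1/(21798 + 2*(-645 + 6 - 234)/(-293))) = (90 + (1/13)*(-17))/(1/(21798 + 2*(-1/293)*(-873))) = (90 - 17/13)/(1/(21798 + 1746/293)) = 1153/(13*(1/(6388560/293))) = 1153/(13*(293/6388560)) = (1153/13)*(6388560/293) = 7366009680/3809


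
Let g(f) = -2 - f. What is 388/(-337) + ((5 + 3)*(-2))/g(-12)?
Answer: -4636/1685 ≈ -2.7513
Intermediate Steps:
388/(-337) + ((5 + 3)*(-2))/g(-12) = 388/(-337) + ((5 + 3)*(-2))/(-2 - 1*(-12)) = 388*(-1/337) + (8*(-2))/(-2 + 12) = -388/337 - 16/10 = -388/337 - 16*⅒ = -388/337 - 8/5 = -4636/1685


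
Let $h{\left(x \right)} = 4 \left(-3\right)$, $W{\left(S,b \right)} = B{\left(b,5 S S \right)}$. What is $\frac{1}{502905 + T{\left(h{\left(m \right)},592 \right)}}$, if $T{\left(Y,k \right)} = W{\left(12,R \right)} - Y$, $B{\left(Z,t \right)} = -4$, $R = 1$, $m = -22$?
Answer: $\frac{1}{502913} \approx 1.9884 \cdot 10^{-6}$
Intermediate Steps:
$W{\left(S,b \right)} = -4$
$h{\left(x \right)} = -12$
$T{\left(Y,k \right)} = -4 - Y$
$\frac{1}{502905 + T{\left(h{\left(m \right)},592 \right)}} = \frac{1}{502905 - -8} = \frac{1}{502905 + \left(-4 + 12\right)} = \frac{1}{502905 + 8} = \frac{1}{502913}$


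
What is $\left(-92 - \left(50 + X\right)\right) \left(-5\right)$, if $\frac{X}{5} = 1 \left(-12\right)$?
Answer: $410$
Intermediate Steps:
$X = -60$ ($X = 5 \cdot 1 \left(-12\right) = 5 \left(-12\right) = -60$)
$\left(-92 - \left(50 + X\right)\right) \left(-5\right) = \left(-92 - -10\right) \left(-5\right) = \left(-92 + \left(-50 + 60\right)\right) \left(-5\right) = \left(-92 + 10\right) \left(-5\right) = \left(-82\right) \left(-5\right) = 410$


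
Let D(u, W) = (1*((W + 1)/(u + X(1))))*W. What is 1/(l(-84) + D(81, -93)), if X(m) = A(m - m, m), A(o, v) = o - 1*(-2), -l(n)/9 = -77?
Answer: 83/66075 ≈ 0.0012561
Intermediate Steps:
l(n) = 693 (l(n) = -9*(-77) = 693)
A(o, v) = 2 + o (A(o, v) = o + 2 = 2 + o)
X(m) = 2 (X(m) = 2 + (m - m) = 2 + 0 = 2)
D(u, W) = W*(1 + W)/(2 + u) (D(u, W) = (1*((W + 1)/(u + 2)))*W = (1*((1 + W)/(2 + u)))*W = ((1 + W)/(2 + u))*W = W*(1 + W)/(2 + u))
1/(l(-84) + D(81, -93)) = 1/(693 - 93*(1 - 93)/(2 + 81)) = 1/(693 - 93*(-92)/83) = 1/(693 - 93*1/83*(-92)) = 1/(693 + 8556/83) = 1/(66075/83) = 83/66075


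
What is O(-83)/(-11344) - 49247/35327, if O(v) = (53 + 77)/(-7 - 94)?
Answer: -28209931129/20237849144 ≈ -1.3939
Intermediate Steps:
O(v) = -130/101 (O(v) = 130/(-101) = 130*(-1/101) = -130/101)
O(-83)/(-11344) - 49247/35327 = -130/101/(-11344) - 49247/35327 = -130/101*(-1/11344) - 49247*1/35327 = 65/572872 - 49247/35327 = -28209931129/20237849144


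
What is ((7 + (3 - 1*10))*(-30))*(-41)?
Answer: 0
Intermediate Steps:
((7 + (3 - 1*10))*(-30))*(-41) = ((7 + (3 - 10))*(-30))*(-41) = ((7 - 7)*(-30))*(-41) = (0*(-30))*(-41) = 0*(-41) = 0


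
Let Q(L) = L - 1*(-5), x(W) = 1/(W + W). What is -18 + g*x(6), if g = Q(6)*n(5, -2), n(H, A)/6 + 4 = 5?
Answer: -25/2 ≈ -12.500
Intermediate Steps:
x(W) = 1/(2*W)
Q(L) = 5 + L (Q(L) = L + 5 = 5 + L)
n(H, A) = 6 (n(H, A) = -24 + 6*5 = -24 + 30 = 6)
g = 66 (g = (5 + 6)*6 = 11*6 = 66)
-18 + g*x(6) = -18 + 66*((½)/6) = -18 + 66*((½)*(⅙)) = -18 + 66*(1/12) = -18 + 11/2 = -25/2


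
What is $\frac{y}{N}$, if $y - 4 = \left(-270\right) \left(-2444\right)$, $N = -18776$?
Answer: $- \frac{164971}{4694} \approx -35.145$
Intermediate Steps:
$y = 659884$ ($y = 4 - -659880 = 4 + 659880 = 659884$)
$\frac{y}{N} = \frac{659884}{-18776} = 659884 \left(- \frac{1}{18776}\right) = - \frac{164971}{4694}$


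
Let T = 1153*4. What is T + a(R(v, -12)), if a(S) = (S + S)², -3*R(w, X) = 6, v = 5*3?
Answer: 4628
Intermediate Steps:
v = 15
R(w, X) = -2 (R(w, X) = -⅓*6 = -2)
a(S) = 4*S² (a(S) = (2*S)² = 4*S²)
T = 4612
T + a(R(v, -12)) = 4612 + 4*(-2)² = 4612 + 4*4 = 4612 + 16 = 4628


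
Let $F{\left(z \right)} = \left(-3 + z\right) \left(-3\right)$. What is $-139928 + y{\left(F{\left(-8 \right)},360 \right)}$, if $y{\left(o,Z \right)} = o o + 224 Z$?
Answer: $-58199$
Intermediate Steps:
$F{\left(z \right)} = 9 - 3 z$
$y{\left(o,Z \right)} = o^{2} + 224 Z$
$-139928 + y{\left(F{\left(-8 \right)},360 \right)} = -139928 + \left(\left(9 - -24\right)^{2} + 224 \cdot 360\right) = -139928 + \left(\left(9 + 24\right)^{2} + 80640\right) = -139928 + \left(33^{2} + 80640\right) = -139928 + \left(1089 + 80640\right) = -139928 + 81729 = -58199$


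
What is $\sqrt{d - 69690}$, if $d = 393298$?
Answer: $2 \sqrt{80902} \approx 568.87$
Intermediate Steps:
$\sqrt{d - 69690} = \sqrt{393298 - 69690} = \sqrt{323608} = 2 \sqrt{80902}$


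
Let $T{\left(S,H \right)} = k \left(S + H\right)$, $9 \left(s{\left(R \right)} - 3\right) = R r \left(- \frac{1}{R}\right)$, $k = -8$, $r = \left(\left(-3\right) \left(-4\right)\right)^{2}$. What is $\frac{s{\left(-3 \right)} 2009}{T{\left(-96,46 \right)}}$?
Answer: $- \frac{26117}{400} \approx -65.292$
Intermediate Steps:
$r = 144$ ($r = 12^{2} = 144$)
$s{\left(R \right)} = -13$ ($s{\left(R \right)} = 3 + \frac{R 144 \left(- \frac{1}{R}\right)}{9} = 3 + \frac{144 R \left(- \frac{1}{R}\right)}{9} = 3 + \frac{1}{9} \left(-144\right) = 3 - 16 = -13$)
$T{\left(S,H \right)} = - 8 H - 8 S$ ($T{\left(S,H \right)} = - 8 \left(S + H\right) = - 8 \left(H + S\right) = - 8 H - 8 S$)
$\frac{s{\left(-3 \right)} 2009}{T{\left(-96,46 \right)}} = \frac{\left(-13\right) 2009}{\left(-8\right) 46 - -768} = - \frac{26117}{-368 + 768} = - \frac{26117}{400}$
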